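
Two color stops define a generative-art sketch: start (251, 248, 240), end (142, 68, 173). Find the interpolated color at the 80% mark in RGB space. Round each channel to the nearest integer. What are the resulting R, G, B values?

(164, 104, 186)

80% corresponds to t = 0.8.
R = 251 + 0.8 × (142 − 251) = 251 + 0.8 × -109 = 163.8 → 164
G = 248 + 0.8 × (68 − 248) = 248 + 0.8 × -180 = 104 → 104
B = 240 + 0.8 × (173 − 240) = 240 + 0.8 × -67 = 186.4 → 186
So the blended color is (164, 104, 186), about #a468ba.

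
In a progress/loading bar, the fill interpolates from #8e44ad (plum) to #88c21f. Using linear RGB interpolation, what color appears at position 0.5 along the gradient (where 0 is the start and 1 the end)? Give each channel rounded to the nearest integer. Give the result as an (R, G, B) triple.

(139, 131, 102)

#8e44ad → (142, 68, 173); #88c21f → (136, 194, 31).
R = 142 + 0.5 × (136 − 142) = 142 + 0.5 × -6 = 139 → 139
G = 68 + 0.5 × (194 − 68) = 68 + 0.5 × 126 = 131 → 131
B = 173 + 0.5 × (31 − 173) = 173 + 0.5 × -142 = 102 → 102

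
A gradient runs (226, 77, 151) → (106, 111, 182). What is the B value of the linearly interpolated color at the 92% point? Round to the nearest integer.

B = 151 + 0.92 × (182 − 151) = 179.52 → 180

180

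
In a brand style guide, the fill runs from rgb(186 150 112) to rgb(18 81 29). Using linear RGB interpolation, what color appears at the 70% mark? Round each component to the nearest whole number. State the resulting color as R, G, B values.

(68, 102, 54)

70% corresponds to t = 0.7.
R = 186 + 0.7 × (18 − 186) = 186 + 0.7 × -168 = 68.4 → 68
G = 150 + 0.7 × (81 − 150) = 150 + 0.7 × -69 = 101.7 → 102
B = 112 + 0.7 × (29 − 112) = 112 + 0.7 × -83 = 53.9 → 54
So the blended color is (68, 102, 54), about #446636.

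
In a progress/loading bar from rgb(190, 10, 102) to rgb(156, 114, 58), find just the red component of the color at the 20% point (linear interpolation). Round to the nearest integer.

183

R = 190 + 0.2 × (156 − 190) = 183.2 → 183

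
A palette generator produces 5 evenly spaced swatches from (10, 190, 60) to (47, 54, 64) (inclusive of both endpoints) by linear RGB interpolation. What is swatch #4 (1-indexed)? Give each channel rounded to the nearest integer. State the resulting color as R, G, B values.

With 5 swatches and endpoints inclusive, swatch 4 sits at t = (4 − 1)/(5 − 1) = 3/4 ≈ 0.75.
R = 10 + 0.75 × (47 − 10) = 37.75 → 38
G = 190 + 0.75 × (54 − 190) = 88 → 88
B = 60 + 0.75 × (64 − 60) = 63 → 63

(38, 88, 63)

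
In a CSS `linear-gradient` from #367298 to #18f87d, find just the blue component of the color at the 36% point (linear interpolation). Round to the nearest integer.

B₁ = 152 (from #367298), B₂ = 125 (from #18f87d).
B = 152 + 0.36 × (125 − 152) = 142.28 → 142

142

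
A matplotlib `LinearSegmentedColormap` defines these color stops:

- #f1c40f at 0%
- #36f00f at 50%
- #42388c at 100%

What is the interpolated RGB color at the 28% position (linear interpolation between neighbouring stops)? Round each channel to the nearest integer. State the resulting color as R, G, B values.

28% lies between the 0% and 50% stops, so the local fraction is t = (28 − 0)/(50 − 0) = 28/50 ≈ 0.56.
#f1c40f → (241, 196, 15); #36f00f → (54, 240, 15).
R = 241 + 0.56 × (54 − 241) = 136.28 → 136
G = 196 + 0.56 × (240 − 196) = 220.64 → 221
B = 15 + 0.56 × (15 − 15) = 15 → 15

(136, 221, 15)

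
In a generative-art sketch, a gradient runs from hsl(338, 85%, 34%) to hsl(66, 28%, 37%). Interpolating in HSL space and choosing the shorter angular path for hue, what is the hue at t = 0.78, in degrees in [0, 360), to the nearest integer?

47

Hue: 66 − 338 = -272°, but |-272| > 180 so the shorter arc goes the other way: Δh = -272 + 360 = 88°.
H = 338 + 0.78 × (88) = 406.64 → 407 → 407 mod 360 = 47°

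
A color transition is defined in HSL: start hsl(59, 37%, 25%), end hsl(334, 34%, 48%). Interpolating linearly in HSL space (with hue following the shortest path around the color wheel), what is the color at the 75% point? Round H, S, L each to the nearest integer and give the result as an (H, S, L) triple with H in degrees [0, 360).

Hue: 334 − 59 = 275°, but |275| > 180 so the shorter arc goes the other way: Δh = 275 − 360 = -85°.
H = 59 + 0.75 × (-85) = -4.75 → -5 → -5 mod 360 = 355°
S = 37 + 0.75 × (34 − 37) = 34.75 → 35%
L = 25 + 0.75 × (48 − 25) = 42.25 → 42%

(355, 35, 42)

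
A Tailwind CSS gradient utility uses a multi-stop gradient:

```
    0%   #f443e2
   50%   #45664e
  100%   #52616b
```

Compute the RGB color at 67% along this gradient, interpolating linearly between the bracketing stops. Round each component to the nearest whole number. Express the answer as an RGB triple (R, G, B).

67% lies between the 50% and 100% stops, so the local fraction is t = (67 − 50)/(100 − 50) = 17/50 ≈ 0.34.
#45664e → (69, 102, 78); #52616b → (82, 97, 107).
R = 69 + 0.34 × (82 − 69) = 73.42 → 73
G = 102 + 0.34 × (97 − 102) = 100.3 → 100
B = 78 + 0.34 × (107 − 78) = 87.86 → 88

(73, 100, 88)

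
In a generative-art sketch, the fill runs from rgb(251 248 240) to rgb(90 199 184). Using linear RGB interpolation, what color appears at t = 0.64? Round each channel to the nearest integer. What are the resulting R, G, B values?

R = 251 + 0.64 × (90 − 251) = 251 + 0.64 × -161 = 147.96 → 148
G = 248 + 0.64 × (199 − 248) = 248 + 0.64 × -49 = 216.64 → 217
B = 240 + 0.64 × (184 − 240) = 240 + 0.64 × -56 = 204.16 → 204
So the blended color is (148, 217, 204), about #94d9cc.

(148, 217, 204)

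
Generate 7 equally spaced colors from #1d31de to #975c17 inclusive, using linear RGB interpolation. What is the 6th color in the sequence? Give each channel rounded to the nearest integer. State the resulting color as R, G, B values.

(131, 85, 56)

With 7 swatches and endpoints inclusive, swatch 6 sits at t = (6 − 1)/(7 − 1) = 5/6 ≈ 0.8333.
#1d31de → (29, 49, 222); #975c17 → (151, 92, 23).
R = 29 + 0.8333 × (151 − 29) = 130.663 → 131
G = 49 + 0.8333 × (92 − 49) = 84.832 → 85
B = 222 + 0.8333 × (23 − 222) = 56.173 → 56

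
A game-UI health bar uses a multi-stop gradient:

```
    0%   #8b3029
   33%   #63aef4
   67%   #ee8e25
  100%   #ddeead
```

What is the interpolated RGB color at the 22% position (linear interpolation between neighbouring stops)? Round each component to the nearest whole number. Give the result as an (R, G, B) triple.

(112, 132, 176)

22% lies between the 0% and 33% stops, so the local fraction is t = (22 − 0)/(33 − 0) = 22/33 ≈ 0.6667.
#8b3029 → (139, 48, 41); #63aef4 → (99, 174, 244).
R = 139 + 0.6667 × (99 − 139) = 112.332 → 112
G = 48 + 0.6667 × (174 − 48) = 132.004 → 132
B = 41 + 0.6667 × (244 − 41) = 176.34 → 176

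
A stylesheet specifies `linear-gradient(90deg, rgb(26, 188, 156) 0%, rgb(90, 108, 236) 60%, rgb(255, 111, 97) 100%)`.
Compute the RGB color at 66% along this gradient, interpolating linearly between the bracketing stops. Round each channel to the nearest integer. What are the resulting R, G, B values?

(115, 108, 215)

66% lies between the 60% and 100% stops, so the local fraction is t = (66 − 60)/(100 − 60) = 6/40 ≈ 0.15.
R = 90 + 0.15 × (255 − 90) = 114.75 → 115
G = 108 + 0.15 × (111 − 108) = 108.45 → 108
B = 236 + 0.15 × (97 − 236) = 215.15 → 215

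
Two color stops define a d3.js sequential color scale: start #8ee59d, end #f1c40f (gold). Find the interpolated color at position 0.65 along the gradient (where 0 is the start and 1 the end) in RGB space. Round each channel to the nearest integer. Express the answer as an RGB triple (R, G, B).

(206, 208, 65)

#8ee59d → (142, 229, 157); #f1c40f → (241, 196, 15).
R = 142 + 0.65 × (241 − 142) = 142 + 0.65 × 99 = 206.35 → 206
G = 229 + 0.65 × (196 − 229) = 229 + 0.65 × -33 = 207.55 → 208
B = 157 + 0.65 × (15 − 157) = 157 + 0.65 × -142 = 64.7 → 65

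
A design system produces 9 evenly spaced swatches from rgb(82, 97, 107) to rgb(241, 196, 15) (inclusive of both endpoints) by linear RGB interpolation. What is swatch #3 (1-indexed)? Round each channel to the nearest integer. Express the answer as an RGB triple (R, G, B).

With 9 swatches and endpoints inclusive, swatch 3 sits at t = (3 − 1)/(9 − 1) = 2/8 ≈ 0.25.
R = 82 + 0.25 × (241 − 82) = 121.75 → 122
G = 97 + 0.25 × (196 − 97) = 121.75 → 122
B = 107 + 0.25 × (15 − 107) = 84 → 84

(122, 122, 84)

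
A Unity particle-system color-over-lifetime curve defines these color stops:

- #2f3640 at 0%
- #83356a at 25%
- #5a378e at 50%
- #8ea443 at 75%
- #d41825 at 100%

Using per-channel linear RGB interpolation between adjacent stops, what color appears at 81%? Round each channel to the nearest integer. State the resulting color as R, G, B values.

(159, 130, 60)

81% lies between the 75% and 100% stops, so the local fraction is t = (81 − 75)/(100 − 75) = 6/25 ≈ 0.24.
#8ea443 → (142, 164, 67); #d41825 → (212, 24, 37).
R = 142 + 0.24 × (212 − 142) = 158.8 → 159
G = 164 + 0.24 × (24 − 164) = 130.4 → 130
B = 67 + 0.24 × (37 − 67) = 59.8 → 60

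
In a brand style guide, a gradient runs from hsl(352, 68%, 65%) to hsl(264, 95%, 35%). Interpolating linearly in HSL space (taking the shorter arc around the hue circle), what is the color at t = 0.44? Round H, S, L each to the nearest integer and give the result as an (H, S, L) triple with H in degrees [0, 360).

(313, 80, 52)

Hue arc: Δh = 264 − 352 = -88° (|Δh| ≤ 180, already the shorter path).
H = 352 + 0.44 × (-88) = 313.28 → 313°
S = 68 + 0.44 × (95 − 68) = 79.88 → 80%
L = 65 + 0.44 × (35 − 65) = 51.8 → 52%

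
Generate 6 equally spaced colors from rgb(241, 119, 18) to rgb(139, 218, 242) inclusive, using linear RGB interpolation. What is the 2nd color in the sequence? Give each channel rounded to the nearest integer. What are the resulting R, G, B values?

With 6 swatches and endpoints inclusive, swatch 2 sits at t = (2 − 1)/(6 − 1) = 1/5 ≈ 0.2.
R = 241 + 0.2 × (139 − 241) = 220.6 → 221
G = 119 + 0.2 × (218 − 119) = 138.8 → 139
B = 18 + 0.2 × (242 − 18) = 62.8 → 63

(221, 139, 63)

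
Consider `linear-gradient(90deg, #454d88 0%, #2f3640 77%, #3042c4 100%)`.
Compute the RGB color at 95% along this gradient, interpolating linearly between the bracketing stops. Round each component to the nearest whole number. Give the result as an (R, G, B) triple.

95% lies between the 77% and 100% stops, so the local fraction is t = (95 − 77)/(100 − 77) = 18/23 ≈ 0.7826.
#2f3640 → (47, 54, 64); #3042c4 → (48, 66, 196).
R = 47 + 0.7826 × (48 − 47) = 47.783 → 48
G = 54 + 0.7826 × (66 − 54) = 63.391 → 63
B = 64 + 0.7826 × (196 − 64) = 167.303 → 167

(48, 63, 167)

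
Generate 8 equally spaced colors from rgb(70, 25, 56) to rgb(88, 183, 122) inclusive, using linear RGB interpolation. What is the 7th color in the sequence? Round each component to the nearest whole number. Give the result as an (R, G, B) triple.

With 8 swatches and endpoints inclusive, swatch 7 sits at t = (7 − 1)/(8 − 1) = 6/7 ≈ 0.8571.
R = 70 + 0.8571 × (88 − 70) = 85.428 → 85
G = 25 + 0.8571 × (183 − 25) = 160.422 → 160
B = 56 + 0.8571 × (122 − 56) = 112.569 → 113

(85, 160, 113)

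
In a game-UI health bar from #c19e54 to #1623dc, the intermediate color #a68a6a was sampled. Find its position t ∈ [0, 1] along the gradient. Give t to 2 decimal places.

Invert the lerp on the R channel (largest span, 171): t = (166 − 193) / (22 − 193) = -27/-171 = 0.15789.
Check on G: (138 − 158)/(35 − 158) = 0.1626 ✓

0.16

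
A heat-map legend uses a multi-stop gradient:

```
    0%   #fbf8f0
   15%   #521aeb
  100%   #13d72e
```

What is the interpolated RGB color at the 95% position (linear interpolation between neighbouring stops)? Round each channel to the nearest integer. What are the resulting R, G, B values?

(23, 204, 57)

95% lies between the 15% and 100% stops, so the local fraction is t = (95 − 15)/(100 − 15) = 80/85 ≈ 0.9412.
#521aeb → (82, 26, 235); #13d72e → (19, 215, 46).
R = 82 + 0.9412 × (19 − 82) = 22.704 → 23
G = 26 + 0.9412 × (215 − 26) = 203.887 → 204
B = 235 + 0.9412 × (46 − 235) = 57.113 → 57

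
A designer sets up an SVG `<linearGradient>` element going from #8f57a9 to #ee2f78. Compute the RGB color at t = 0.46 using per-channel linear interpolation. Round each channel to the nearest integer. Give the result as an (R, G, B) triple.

#8f57a9 → (143, 87, 169); #ee2f78 → (238, 47, 120).
R = 143 + 0.46 × (238 − 143) = 143 + 0.46 × 95 = 186.7 → 187
G = 87 + 0.46 × (47 − 87) = 87 + 0.46 × -40 = 68.6 → 69
B = 169 + 0.46 × (120 − 169) = 169 + 0.46 × -49 = 146.46 → 146
So the blended color is (187, 69, 146), about #bb4592.

(187, 69, 146)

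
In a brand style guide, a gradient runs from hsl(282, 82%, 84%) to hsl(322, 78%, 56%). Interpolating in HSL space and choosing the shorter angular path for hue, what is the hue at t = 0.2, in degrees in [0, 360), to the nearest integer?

Hue arc: Δh = 322 − 282 = 40° (|Δh| ≤ 180, already the shorter path).
H = 282 + 0.2 × (40) = 290 → 290°

290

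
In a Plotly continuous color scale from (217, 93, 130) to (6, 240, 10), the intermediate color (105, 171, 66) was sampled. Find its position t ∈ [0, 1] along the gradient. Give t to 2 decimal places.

Invert the lerp on the R channel (largest span, 211): t = (105 − 217) / (6 − 217) = -112/-211 = 0.53081.
Check on G: (171 − 93)/(240 − 93) = 0.5306 ✓

0.53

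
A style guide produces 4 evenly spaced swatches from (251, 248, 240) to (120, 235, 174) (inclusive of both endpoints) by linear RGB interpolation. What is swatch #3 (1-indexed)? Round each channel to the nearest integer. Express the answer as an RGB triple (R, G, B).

(164, 239, 196)

With 4 swatches and endpoints inclusive, swatch 3 sits at t = (3 − 1)/(4 − 1) = 2/3 ≈ 0.6667.
R = 251 + 0.6667 × (120 − 251) = 163.662 → 164
G = 248 + 0.6667 × (235 − 248) = 239.333 → 239
B = 240 + 0.6667 × (174 − 240) = 195.998 → 196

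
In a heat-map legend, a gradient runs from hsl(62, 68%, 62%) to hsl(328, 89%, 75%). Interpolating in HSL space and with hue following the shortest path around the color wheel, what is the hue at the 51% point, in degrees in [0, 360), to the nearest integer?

14

Hue: 328 − 62 = 266°, but |266| > 180 so the shorter arc goes the other way: Δh = 266 − 360 = -94°.
H = 62 + 0.51 × (-94) = 14.06 → 14°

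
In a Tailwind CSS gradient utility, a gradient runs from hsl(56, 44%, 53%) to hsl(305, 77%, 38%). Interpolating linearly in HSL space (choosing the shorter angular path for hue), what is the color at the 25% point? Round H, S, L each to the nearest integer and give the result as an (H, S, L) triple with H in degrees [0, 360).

(28, 52, 49)

Hue: 305 − 56 = 249°, but |249| > 180 so the shorter arc goes the other way: Δh = 249 − 360 = -111°.
H = 56 + 0.25 × (-111) = 28.25 → 28°
S = 44 + 0.25 × (77 − 44) = 52.25 → 52%
L = 53 + 0.25 × (38 − 53) = 49.25 → 49%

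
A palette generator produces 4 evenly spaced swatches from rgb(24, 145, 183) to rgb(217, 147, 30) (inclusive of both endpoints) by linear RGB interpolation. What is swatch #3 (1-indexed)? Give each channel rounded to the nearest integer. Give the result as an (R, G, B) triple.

(153, 146, 81)

With 4 swatches and endpoints inclusive, swatch 3 sits at t = (3 − 1)/(4 − 1) = 2/3 ≈ 0.6667.
R = 24 + 0.6667 × (217 − 24) = 152.673 → 153
G = 145 + 0.6667 × (147 − 145) = 146.333 → 146
B = 183 + 0.6667 × (30 − 183) = 80.995 → 81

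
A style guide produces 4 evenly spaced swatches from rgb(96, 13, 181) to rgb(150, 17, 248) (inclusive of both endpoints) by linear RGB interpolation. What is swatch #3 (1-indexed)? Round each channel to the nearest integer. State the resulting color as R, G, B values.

With 4 swatches and endpoints inclusive, swatch 3 sits at t = (3 − 1)/(4 − 1) = 2/3 ≈ 0.6667.
R = 96 + 0.6667 × (150 − 96) = 132.002 → 132
G = 13 + 0.6667 × (17 − 13) = 15.667 → 16
B = 181 + 0.6667 × (248 − 181) = 225.669 → 226

(132, 16, 226)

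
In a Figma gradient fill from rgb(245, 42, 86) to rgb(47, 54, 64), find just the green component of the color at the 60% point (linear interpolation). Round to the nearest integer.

G = 42 + 0.6 × (54 − 42) = 49.2 → 49

49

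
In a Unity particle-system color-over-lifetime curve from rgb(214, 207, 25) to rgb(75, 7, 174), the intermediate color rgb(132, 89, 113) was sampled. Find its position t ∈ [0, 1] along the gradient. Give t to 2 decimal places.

0.59

Invert the lerp on the G channel (largest span, 200): t = (89 − 207) / (7 − 207) = -118/-200 = 0.59.
Check on R: (132 − 214)/(75 − 214) = 0.5899 ✓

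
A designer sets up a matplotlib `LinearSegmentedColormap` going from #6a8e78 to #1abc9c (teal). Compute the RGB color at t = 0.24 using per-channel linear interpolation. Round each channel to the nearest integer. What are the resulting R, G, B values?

(87, 153, 129)

#6a8e78 → (106, 142, 120); #1abc9c → (26, 188, 156).
R = 106 + 0.24 × (26 − 106) = 106 + 0.24 × -80 = 86.8 → 87
G = 142 + 0.24 × (188 − 142) = 142 + 0.24 × 46 = 153.04 → 153
B = 120 + 0.24 × (156 − 120) = 120 + 0.24 × 36 = 128.64 → 129
So the blended color is (87, 153, 129), about #579981.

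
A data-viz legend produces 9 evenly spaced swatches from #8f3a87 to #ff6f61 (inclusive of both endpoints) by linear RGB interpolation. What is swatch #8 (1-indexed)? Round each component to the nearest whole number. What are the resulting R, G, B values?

(241, 104, 102)

With 9 swatches and endpoints inclusive, swatch 8 sits at t = (8 − 1)/(9 − 1) = 7/8 ≈ 0.875.
#8f3a87 → (143, 58, 135); #ff6f61 → (255, 111, 97).
R = 143 + 0.875 × (255 − 143) = 241 → 241
G = 58 + 0.875 × (111 − 58) = 104.375 → 104
B = 135 + 0.875 × (97 − 135) = 101.75 → 102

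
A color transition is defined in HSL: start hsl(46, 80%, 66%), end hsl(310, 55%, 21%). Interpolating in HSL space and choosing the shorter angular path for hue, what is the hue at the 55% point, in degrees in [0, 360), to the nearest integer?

353

Hue: 310 − 46 = 264°, but |264| > 180 so the shorter arc goes the other way: Δh = 264 − 360 = -96°.
H = 46 + 0.55 × (-96) = -6.8 → -7 → -7 mod 360 = 353°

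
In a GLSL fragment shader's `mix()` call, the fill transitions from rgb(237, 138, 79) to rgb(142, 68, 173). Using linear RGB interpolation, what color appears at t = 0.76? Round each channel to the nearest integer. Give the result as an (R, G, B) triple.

(165, 85, 150)

R = 237 + 0.76 × (142 − 237) = 237 + 0.76 × -95 = 164.8 → 165
G = 138 + 0.76 × (68 − 138) = 138 + 0.76 × -70 = 84.8 → 85
B = 79 + 0.76 × (173 − 79) = 79 + 0.76 × 94 = 150.44 → 150
So the blended color is (165, 85, 150), about #a55596.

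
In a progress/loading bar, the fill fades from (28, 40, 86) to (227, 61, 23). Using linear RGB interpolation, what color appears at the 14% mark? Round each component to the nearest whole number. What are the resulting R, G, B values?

14% corresponds to t = 0.14.
R = 28 + 0.14 × (227 − 28) = 28 + 0.14 × 199 = 55.86 → 56
G = 40 + 0.14 × (61 − 40) = 40 + 0.14 × 21 = 42.94 → 43
B = 86 + 0.14 × (23 − 86) = 86 + 0.14 × -63 = 77.18 → 77
So the blended color is (56, 43, 77), about #382b4d.

(56, 43, 77)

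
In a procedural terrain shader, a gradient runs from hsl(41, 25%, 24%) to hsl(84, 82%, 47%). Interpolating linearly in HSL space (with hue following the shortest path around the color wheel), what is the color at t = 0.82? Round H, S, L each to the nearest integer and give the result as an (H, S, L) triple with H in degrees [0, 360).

(76, 72, 43)

Hue arc: Δh = 84 − 41 = 43° (|Δh| ≤ 180, already the shorter path).
H = 41 + 0.82 × (43) = 76.26 → 76°
S = 25 + 0.82 × (82 − 25) = 71.74 → 72%
L = 24 + 0.82 × (47 − 24) = 42.86 → 43%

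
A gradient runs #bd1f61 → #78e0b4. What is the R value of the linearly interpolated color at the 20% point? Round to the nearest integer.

175

R₁ = 189 (from #bd1f61), R₂ = 120 (from #78e0b4).
R = 189 + 0.2 × (120 − 189) = 175.2 → 175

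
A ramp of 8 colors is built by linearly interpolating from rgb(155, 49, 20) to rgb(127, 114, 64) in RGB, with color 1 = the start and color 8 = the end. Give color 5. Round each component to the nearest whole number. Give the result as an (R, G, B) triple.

With 8 swatches and endpoints inclusive, swatch 5 sits at t = (5 − 1)/(8 − 1) = 4/7 ≈ 0.5714.
R = 155 + 0.5714 × (127 − 155) = 139.001 → 139
G = 49 + 0.5714 × (114 − 49) = 86.141 → 86
B = 20 + 0.5714 × (64 − 20) = 45.142 → 45

(139, 86, 45)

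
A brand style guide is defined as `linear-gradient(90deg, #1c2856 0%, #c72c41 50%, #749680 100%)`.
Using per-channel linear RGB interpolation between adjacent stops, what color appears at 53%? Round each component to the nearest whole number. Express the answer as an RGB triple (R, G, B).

(194, 50, 69)

53% lies between the 50% and 100% stops, so the local fraction is t = (53 − 50)/(100 − 50) = 3/50 ≈ 0.06.
#c72c41 → (199, 44, 65); #749680 → (116, 150, 128).
R = 199 + 0.06 × (116 − 199) = 194.02 → 194
G = 44 + 0.06 × (150 − 44) = 50.36 → 50
B = 65 + 0.06 × (128 − 65) = 68.78 → 69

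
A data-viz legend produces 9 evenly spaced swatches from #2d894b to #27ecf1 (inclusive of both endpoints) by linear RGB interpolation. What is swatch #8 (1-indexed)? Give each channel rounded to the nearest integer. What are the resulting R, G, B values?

With 9 swatches and endpoints inclusive, swatch 8 sits at t = (8 − 1)/(9 − 1) = 7/8 ≈ 0.875.
#2d894b → (45, 137, 75); #27ecf1 → (39, 236, 241).
R = 45 + 0.875 × (39 − 45) = 39.75 → 40
G = 137 + 0.875 × (236 − 137) = 223.625 → 224
B = 75 + 0.875 × (241 − 75) = 220.25 → 220

(40, 224, 220)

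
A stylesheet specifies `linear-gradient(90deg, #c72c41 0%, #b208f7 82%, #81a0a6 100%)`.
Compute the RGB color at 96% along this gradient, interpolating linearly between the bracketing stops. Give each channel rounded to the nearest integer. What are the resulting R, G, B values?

(140, 126, 184)

96% lies between the 82% and 100% stops, so the local fraction is t = (96 − 82)/(100 − 82) = 14/18 ≈ 0.7778.
#b208f7 → (178, 8, 247); #81a0a6 → (129, 160, 166).
R = 178 + 0.7778 × (129 − 178) = 139.888 → 140
G = 8 + 0.7778 × (160 − 8) = 126.226 → 126
B = 247 + 0.7778 × (166 − 247) = 183.998 → 184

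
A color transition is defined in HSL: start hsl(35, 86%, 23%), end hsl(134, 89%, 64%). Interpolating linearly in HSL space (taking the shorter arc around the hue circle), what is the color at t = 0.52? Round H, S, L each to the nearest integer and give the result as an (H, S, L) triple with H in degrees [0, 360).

Hue arc: Δh = 134 − 35 = 99° (|Δh| ≤ 180, already the shorter path).
H = 35 + 0.52 × (99) = 86.48 → 86°
S = 86 + 0.52 × (89 − 86) = 87.56 → 88%
L = 23 + 0.52 × (64 − 23) = 44.32 → 44%

(86, 88, 44)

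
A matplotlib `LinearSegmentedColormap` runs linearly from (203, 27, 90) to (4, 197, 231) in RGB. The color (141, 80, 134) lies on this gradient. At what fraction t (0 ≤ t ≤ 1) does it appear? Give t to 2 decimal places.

0.31

Invert the lerp on the R channel (largest span, 199): t = (141 − 203) / (4 − 203) = -62/-199 = 0.31156.
Check on G: (80 − 27)/(197 − 27) = 0.3118 ✓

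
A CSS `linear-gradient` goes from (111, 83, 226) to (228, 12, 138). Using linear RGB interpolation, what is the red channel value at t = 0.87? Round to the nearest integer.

R = 111 + 0.87 × (228 − 111) = 212.79 → 213

213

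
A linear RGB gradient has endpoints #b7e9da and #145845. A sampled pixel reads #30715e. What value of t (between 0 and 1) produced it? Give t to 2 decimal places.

0.83

Invert the lerp on the R channel (largest span, 163): t = (48 − 183) / (20 − 183) = -135/-163 = 0.82822.
Check on G: (113 − 233)/(88 − 233) = 0.8276 ✓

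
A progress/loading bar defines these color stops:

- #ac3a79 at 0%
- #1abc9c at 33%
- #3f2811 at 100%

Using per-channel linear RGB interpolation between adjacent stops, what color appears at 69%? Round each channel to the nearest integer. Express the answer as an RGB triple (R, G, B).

69% lies between the 33% and 100% stops, so the local fraction is t = (69 − 33)/(100 − 33) = 36/67 ≈ 0.5373.
#1abc9c → (26, 188, 156); #3f2811 → (63, 40, 17).
R = 26 + 0.5373 × (63 − 26) = 45.88 → 46
G = 188 + 0.5373 × (40 − 188) = 108.48 → 108
B = 156 + 0.5373 × (17 − 156) = 81.315 → 81

(46, 108, 81)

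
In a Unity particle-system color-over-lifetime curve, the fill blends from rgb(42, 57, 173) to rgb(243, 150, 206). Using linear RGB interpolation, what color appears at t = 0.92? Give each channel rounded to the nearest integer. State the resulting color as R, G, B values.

R = 42 + 0.92 × (243 − 42) = 42 + 0.92 × 201 = 226.92 → 227
G = 57 + 0.92 × (150 − 57) = 57 + 0.92 × 93 = 142.56 → 143
B = 173 + 0.92 × (206 − 173) = 173 + 0.92 × 33 = 203.36 → 203

(227, 143, 203)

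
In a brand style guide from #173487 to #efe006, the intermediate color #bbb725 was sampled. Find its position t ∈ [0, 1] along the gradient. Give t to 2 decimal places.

0.76

Invert the lerp on the R channel (largest span, 216): t = (187 − 23) / (239 − 23) = 164/216 = 0.75926.
Check on G: (183 − 52)/(224 − 52) = 0.7616 ✓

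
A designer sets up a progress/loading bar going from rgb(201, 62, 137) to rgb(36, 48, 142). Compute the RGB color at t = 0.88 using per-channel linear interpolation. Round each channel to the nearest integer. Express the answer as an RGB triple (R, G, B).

(56, 50, 141)

R = 201 + 0.88 × (36 − 201) = 201 + 0.88 × -165 = 55.8 → 56
G = 62 + 0.88 × (48 − 62) = 62 + 0.88 × -14 = 49.68 → 50
B = 137 + 0.88 × (142 − 137) = 137 + 0.88 × 5 = 141.4 → 141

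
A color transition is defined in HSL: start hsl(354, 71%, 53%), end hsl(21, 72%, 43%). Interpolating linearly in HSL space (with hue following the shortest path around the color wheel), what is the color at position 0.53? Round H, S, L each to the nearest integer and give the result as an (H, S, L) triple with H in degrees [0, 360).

Hue: 21 − 354 = -333°, but |-333| > 180 so the shorter arc goes the other way: Δh = -333 + 360 = 27°.
H = 354 + 0.53 × (27) = 368.31 → 368 → 368 mod 360 = 8°
S = 71 + 0.53 × (72 − 71) = 71.53 → 72%
L = 53 + 0.53 × (43 − 53) = 47.7 → 48%

(8, 72, 48)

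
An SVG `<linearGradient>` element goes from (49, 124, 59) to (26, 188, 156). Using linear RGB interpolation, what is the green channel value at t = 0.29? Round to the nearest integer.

G = 124 + 0.29 × (188 − 124) = 142.56 → 143

143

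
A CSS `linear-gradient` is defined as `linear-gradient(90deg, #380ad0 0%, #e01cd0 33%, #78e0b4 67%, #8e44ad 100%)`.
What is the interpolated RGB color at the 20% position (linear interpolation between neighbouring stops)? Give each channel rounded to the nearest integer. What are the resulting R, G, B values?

(158, 21, 208)

20% lies between the 0% and 33% stops, so the local fraction is t = (20 − 0)/(33 − 0) = 20/33 ≈ 0.6061.
#380ad0 → (56, 10, 208); #e01cd0 → (224, 28, 208).
R = 56 + 0.6061 × (224 − 56) = 157.825 → 158
G = 10 + 0.6061 × (28 − 10) = 20.91 → 21
B = 208 + 0.6061 × (208 − 208) = 208 → 208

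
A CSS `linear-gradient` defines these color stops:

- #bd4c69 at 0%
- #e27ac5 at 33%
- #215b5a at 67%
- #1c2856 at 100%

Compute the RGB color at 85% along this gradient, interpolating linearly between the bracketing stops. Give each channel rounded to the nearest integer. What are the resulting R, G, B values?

85% lies between the 67% and 100% stops, so the local fraction is t = (85 − 67)/(100 − 67) = 18/33 ≈ 0.5455.
#215b5a → (33, 91, 90); #1c2856 → (28, 40, 86).
R = 33 + 0.5455 × (28 − 33) = 30.273 → 30
G = 91 + 0.5455 × (40 − 91) = 63.18 → 63
B = 90 + 0.5455 × (86 − 90) = 87.818 → 88

(30, 63, 88)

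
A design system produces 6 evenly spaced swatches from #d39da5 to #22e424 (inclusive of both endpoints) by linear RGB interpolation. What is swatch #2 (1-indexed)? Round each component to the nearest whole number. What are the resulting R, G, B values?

With 6 swatches and endpoints inclusive, swatch 2 sits at t = (2 − 1)/(6 − 1) = 1/5 ≈ 0.2.
#d39da5 → (211, 157, 165); #22e424 → (34, 228, 36).
R = 211 + 0.2 × (34 − 211) = 175.6 → 176
G = 157 + 0.2 × (228 − 157) = 171.2 → 171
B = 165 + 0.2 × (36 − 165) = 139.2 → 139

(176, 171, 139)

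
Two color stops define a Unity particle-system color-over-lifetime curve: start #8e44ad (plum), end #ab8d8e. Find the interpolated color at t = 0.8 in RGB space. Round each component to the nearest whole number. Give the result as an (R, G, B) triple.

#8e44ad → (142, 68, 173); #ab8d8e → (171, 141, 142).
R = 142 + 0.8 × (171 − 142) = 142 + 0.8 × 29 = 165.2 → 165
G = 68 + 0.8 × (141 − 68) = 68 + 0.8 × 73 = 126.4 → 126
B = 173 + 0.8 × (142 − 173) = 173 + 0.8 × -31 = 148.2 → 148
So the blended color is (165, 126, 148), about #a57e94.

(165, 126, 148)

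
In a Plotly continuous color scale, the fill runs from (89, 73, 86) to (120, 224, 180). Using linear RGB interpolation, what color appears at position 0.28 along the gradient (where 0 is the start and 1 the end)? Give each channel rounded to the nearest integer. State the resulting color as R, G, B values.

R = 89 + 0.28 × (120 − 89) = 89 + 0.28 × 31 = 97.68 → 98
G = 73 + 0.28 × (224 − 73) = 73 + 0.28 × 151 = 115.28 → 115
B = 86 + 0.28 × (180 − 86) = 86 + 0.28 × 94 = 112.32 → 112

(98, 115, 112)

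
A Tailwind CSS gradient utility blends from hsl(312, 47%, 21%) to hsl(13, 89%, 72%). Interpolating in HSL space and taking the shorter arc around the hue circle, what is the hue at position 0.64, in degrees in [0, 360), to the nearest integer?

Hue: 13 − 312 = -299°, but |-299| > 180 so the shorter arc goes the other way: Δh = -299 + 360 = 61°.
H = 312 + 0.64 × (61) = 351.04 → 351°

351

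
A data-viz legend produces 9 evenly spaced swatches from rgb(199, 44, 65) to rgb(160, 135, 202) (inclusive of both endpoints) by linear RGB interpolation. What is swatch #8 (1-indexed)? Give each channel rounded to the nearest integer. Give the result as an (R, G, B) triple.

(165, 124, 185)

With 9 swatches and endpoints inclusive, swatch 8 sits at t = (8 − 1)/(9 − 1) = 7/8 ≈ 0.875.
R = 199 + 0.875 × (160 − 199) = 164.875 → 165
G = 44 + 0.875 × (135 − 44) = 123.625 → 124
B = 65 + 0.875 × (202 − 65) = 184.875 → 185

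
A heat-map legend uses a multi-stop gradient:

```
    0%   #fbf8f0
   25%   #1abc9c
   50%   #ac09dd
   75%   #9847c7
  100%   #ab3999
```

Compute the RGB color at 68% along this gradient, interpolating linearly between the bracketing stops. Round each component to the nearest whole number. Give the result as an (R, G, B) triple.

68% lies between the 50% and 75% stops, so the local fraction is t = (68 − 50)/(75 − 50) = 18/25 ≈ 0.72.
#ac09dd → (172, 9, 221); #9847c7 → (152, 71, 199).
R = 172 + 0.72 × (152 − 172) = 157.6 → 158
G = 9 + 0.72 × (71 − 9) = 53.64 → 54
B = 221 + 0.72 × (199 − 221) = 205.16 → 205

(158, 54, 205)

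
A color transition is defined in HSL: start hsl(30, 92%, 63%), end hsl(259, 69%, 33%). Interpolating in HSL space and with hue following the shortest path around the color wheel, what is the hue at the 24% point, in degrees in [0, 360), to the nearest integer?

359

Hue: 259 − 30 = 229°, but |229| > 180 so the shorter arc goes the other way: Δh = 229 − 360 = -131°.
H = 30 + 0.24 × (-131) = -1.44 → -1 → -1 mod 360 = 359°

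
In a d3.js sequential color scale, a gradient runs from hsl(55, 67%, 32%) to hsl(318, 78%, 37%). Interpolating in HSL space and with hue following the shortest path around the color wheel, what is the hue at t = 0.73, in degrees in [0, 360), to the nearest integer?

344

Hue: 318 − 55 = 263°, but |263| > 180 so the shorter arc goes the other way: Δh = 263 − 360 = -97°.
H = 55 + 0.73 × (-97) = -15.81 → -16 → -16 mod 360 = 344°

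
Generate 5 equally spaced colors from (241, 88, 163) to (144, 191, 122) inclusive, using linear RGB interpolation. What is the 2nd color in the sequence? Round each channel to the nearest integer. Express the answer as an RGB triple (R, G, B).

(217, 114, 153)

With 5 swatches and endpoints inclusive, swatch 2 sits at t = (2 − 1)/(5 − 1) = 1/4 ≈ 0.25.
R = 241 + 0.25 × (144 − 241) = 216.75 → 217
G = 88 + 0.25 × (191 − 88) = 113.75 → 114
B = 163 + 0.25 × (122 − 163) = 152.75 → 153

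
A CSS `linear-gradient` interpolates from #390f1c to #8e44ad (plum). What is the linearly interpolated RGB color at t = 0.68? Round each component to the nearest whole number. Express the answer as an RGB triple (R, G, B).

(115, 51, 127)

#390f1c → (57, 15, 28); #8e44ad → (142, 68, 173).
R = 57 + 0.68 × (142 − 57) = 57 + 0.68 × 85 = 114.8 → 115
G = 15 + 0.68 × (68 − 15) = 15 + 0.68 × 53 = 51.04 → 51
B = 28 + 0.68 × (173 − 28) = 28 + 0.68 × 145 = 126.6 → 127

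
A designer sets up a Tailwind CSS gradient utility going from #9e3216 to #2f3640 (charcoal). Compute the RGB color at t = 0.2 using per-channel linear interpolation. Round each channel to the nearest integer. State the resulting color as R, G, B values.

(136, 51, 30)

#9e3216 → (158, 50, 22); #2f3640 → (47, 54, 64).
R = 158 + 0.2 × (47 − 158) = 158 + 0.2 × -111 = 135.8 → 136
G = 50 + 0.2 × (54 − 50) = 50 + 0.2 × 4 = 50.8 → 51
B = 22 + 0.2 × (64 − 22) = 22 + 0.2 × 42 = 30.4 → 30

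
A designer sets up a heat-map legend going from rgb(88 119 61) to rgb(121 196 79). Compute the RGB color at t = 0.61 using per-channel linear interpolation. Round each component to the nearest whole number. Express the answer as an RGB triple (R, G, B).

(108, 166, 72)

R = 88 + 0.61 × (121 − 88) = 88 + 0.61 × 33 = 108.13 → 108
G = 119 + 0.61 × (196 − 119) = 119 + 0.61 × 77 = 165.97 → 166
B = 61 + 0.61 × (79 − 61) = 61 + 0.61 × 18 = 71.98 → 72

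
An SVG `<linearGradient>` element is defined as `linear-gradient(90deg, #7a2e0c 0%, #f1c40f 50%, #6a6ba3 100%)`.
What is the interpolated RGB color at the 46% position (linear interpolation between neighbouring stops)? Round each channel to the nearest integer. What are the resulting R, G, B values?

(231, 184, 15)

46% lies between the 0% and 50% stops, so the local fraction is t = (46 − 0)/(50 − 0) = 46/50 ≈ 0.92.
#7a2e0c → (122, 46, 12); #f1c40f → (241, 196, 15).
R = 122 + 0.92 × (241 − 122) = 231.48 → 231
G = 46 + 0.92 × (196 − 46) = 184 → 184
B = 12 + 0.92 × (15 − 12) = 14.76 → 15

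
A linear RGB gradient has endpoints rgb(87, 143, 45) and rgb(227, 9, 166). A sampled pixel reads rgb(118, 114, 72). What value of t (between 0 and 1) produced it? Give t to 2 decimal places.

Invert the lerp on the R channel (largest span, 140): t = (118 − 87) / (227 − 87) = 31/140 = 0.22143.
Check on G: (114 − 143)/(9 − 143) = 0.2164 ✓

0.22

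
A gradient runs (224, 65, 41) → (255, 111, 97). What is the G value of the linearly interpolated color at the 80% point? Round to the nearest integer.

G = 65 + 0.8 × (111 − 65) = 101.8 → 102

102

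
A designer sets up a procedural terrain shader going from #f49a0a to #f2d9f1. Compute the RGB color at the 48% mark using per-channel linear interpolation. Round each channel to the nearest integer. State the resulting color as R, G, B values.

(243, 184, 121)

#f49a0a → (244, 154, 10); #f2d9f1 → (242, 217, 241).
48% corresponds to t = 0.48.
R = 244 + 0.48 × (242 − 244) = 244 + 0.48 × -2 = 243.04 → 243
G = 154 + 0.48 × (217 − 154) = 154 + 0.48 × 63 = 184.24 → 184
B = 10 + 0.48 × (241 − 10) = 10 + 0.48 × 231 = 120.88 → 121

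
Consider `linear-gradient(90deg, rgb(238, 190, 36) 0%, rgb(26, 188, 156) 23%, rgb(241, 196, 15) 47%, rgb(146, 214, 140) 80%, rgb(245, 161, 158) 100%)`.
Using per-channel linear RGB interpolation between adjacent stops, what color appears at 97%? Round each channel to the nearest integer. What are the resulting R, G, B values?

97% lies between the 80% and 100% stops, so the local fraction is t = (97 − 80)/(100 − 80) = 17/20 ≈ 0.85.
R = 146 + 0.85 × (245 − 146) = 230.15 → 230
G = 214 + 0.85 × (161 − 214) = 168.95 → 169
B = 140 + 0.85 × (158 − 140) = 155.3 → 155

(230, 169, 155)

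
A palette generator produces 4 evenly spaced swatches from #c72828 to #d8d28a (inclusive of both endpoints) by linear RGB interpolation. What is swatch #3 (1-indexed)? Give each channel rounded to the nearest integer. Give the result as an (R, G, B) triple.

(210, 153, 105)

With 4 swatches and endpoints inclusive, swatch 3 sits at t = (3 − 1)/(4 − 1) = 2/3 ≈ 0.6667.
#c72828 → (199, 40, 40); #d8d28a → (216, 210, 138).
R = 199 + 0.6667 × (216 − 199) = 210.334 → 210
G = 40 + 0.6667 × (210 − 40) = 153.339 → 153
B = 40 + 0.6667 × (138 − 40) = 105.337 → 105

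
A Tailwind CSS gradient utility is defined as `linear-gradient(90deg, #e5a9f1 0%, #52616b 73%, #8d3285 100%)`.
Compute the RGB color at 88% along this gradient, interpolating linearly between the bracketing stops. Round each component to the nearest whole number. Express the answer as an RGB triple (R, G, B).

(115, 71, 121)

88% lies between the 73% and 100% stops, so the local fraction is t = (88 − 73)/(100 − 73) = 15/27 ≈ 0.5556.
#52616b → (82, 97, 107); #8d3285 → (141, 50, 133).
R = 82 + 0.5556 × (141 − 82) = 114.78 → 115
G = 97 + 0.5556 × (50 − 97) = 70.887 → 71
B = 107 + 0.5556 × (133 − 107) = 121.446 → 121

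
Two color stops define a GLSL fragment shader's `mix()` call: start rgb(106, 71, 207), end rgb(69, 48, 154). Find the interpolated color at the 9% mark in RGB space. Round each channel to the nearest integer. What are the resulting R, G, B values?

(103, 69, 202)

9% corresponds to t = 0.09.
R = 106 + 0.09 × (69 − 106) = 106 + 0.09 × -37 = 102.67 → 103
G = 71 + 0.09 × (48 − 71) = 71 + 0.09 × -23 = 68.93 → 69
B = 207 + 0.09 × (154 − 207) = 207 + 0.09 × -53 = 202.23 → 202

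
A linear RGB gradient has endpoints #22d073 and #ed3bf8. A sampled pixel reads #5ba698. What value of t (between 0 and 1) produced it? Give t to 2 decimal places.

0.28

Invert the lerp on the R channel (largest span, 203): t = (91 − 34) / (237 − 34) = 57/203 = 0.28079.
Check on G: (166 − 208)/(59 − 208) = 0.2819 ✓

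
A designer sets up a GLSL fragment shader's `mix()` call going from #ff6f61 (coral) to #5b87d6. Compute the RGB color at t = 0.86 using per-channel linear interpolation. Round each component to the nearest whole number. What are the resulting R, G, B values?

#ff6f61 → (255, 111, 97); #5b87d6 → (91, 135, 214).
R = 255 + 0.86 × (91 − 255) = 255 + 0.86 × -164 = 113.96 → 114
G = 111 + 0.86 × (135 − 111) = 111 + 0.86 × 24 = 131.64 → 132
B = 97 + 0.86 × (214 − 97) = 97 + 0.86 × 117 = 197.62 → 198

(114, 132, 198)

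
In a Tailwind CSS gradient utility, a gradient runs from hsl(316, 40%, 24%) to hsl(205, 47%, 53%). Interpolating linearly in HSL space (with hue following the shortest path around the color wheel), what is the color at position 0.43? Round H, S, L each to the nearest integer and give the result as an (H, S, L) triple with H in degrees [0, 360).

Hue arc: Δh = 205 − 316 = -111° (|Δh| ≤ 180, already the shorter path).
H = 316 + 0.43 × (-111) = 268.27 → 268°
S = 40 + 0.43 × (47 − 40) = 43.01 → 43%
L = 24 + 0.43 × (53 − 24) = 36.47 → 36%

(268, 43, 36)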